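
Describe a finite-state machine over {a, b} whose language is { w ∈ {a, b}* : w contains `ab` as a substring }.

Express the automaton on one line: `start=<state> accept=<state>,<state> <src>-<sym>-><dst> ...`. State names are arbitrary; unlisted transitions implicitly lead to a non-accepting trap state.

start=q0 accept=q2 q0-a->q1 q0-b->q0 q1-a->q1 q1-b->q2 q2-a->q2 q2-b->q2

States q0..q1 record the length of the longest prefix of `ab` that matches the current input suffix. Reaching q2 means `ab` has been seen, and we stay there forever. Accept from q2.
        a   b  
>  q0   q1  q0 
   q1   q1  q2 
 * q2   q2  q2 
(> = start, * = accepting)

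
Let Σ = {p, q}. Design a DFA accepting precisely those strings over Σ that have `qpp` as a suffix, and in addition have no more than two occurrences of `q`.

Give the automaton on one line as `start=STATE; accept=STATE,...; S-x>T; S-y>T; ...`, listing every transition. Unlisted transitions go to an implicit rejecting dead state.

Handle the two conditions separately and then intersect. The first has 4 states tracking how much of the suffix `qpp` has currently been matched; the second has 4 states tracking the count of `q`s, saturating at 3. A product state is a pair (one from each), accepting exactly when both do.
With 13 states:
          p    q  
>  S0     S0   S1 
   S1     S2   S3 
   S2     S4   S3 
   S3     S5   S6 
 * S4     S7   S3 
   S5     S8   S6 
   S6     S9   S6 
   S7     S7   S3 
 * S8    S10   S6 
   S9    S11   S6 
   S10   S10   S6 
   S11   S12   S6 
   S12   S12   S6 
(> = start, * = accepting)

start=S0; accept=S4,S8; S0-p>S0; S0-q>S1; S1-p>S2; S1-q>S3; S2-p>S4; S2-q>S3; S3-p>S5; S3-q>S6; S4-p>S7; S4-q>S3; S5-p>S8; S5-q>S6; S6-p>S9; S6-q>S6; S7-p>S7; S7-q>S3; S8-p>S10; S8-q>S6; S9-p>S11; S9-q>S6; S10-p>S10; S10-q>S6; S11-p>S12; S11-q>S6; S12-p>S12; S12-q>S6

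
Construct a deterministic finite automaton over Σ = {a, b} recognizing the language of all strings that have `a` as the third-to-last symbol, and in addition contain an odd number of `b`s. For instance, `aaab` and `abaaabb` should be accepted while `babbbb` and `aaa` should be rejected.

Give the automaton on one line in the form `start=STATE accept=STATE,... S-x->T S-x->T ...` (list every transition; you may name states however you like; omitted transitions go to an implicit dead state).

Build one automaton per condition and run them in lockstep. The first has 15 states tracking the last 3 symbols read; the second has 2 states tracking the count of `b`s modulo 2. A product state is a pair (one from each), accepting exactly when both do. Equivalent product states are then merged.
A 12-state machine:
          a    b  
>  q0     q1   q2 
   q1     q3   q4 
   q2     q5   q0 
   q3     q3   q6 
   q4     q7   q0 
   q5     q8   q9 
 * q6     q7   q0 
 * q7     q8   q9 
   q8    q10   q9 
   q9     q1  q11 
 * q10   q10   q9 
 * q11    q5   q0 
(> = start, * = accepting)

start=q0 accept=q6,q7,q10,q11 q0-a->q1 q0-b->q2 q1-a->q3 q1-b->q4 q2-a->q5 q2-b->q0 q3-a->q3 q3-b->q6 q4-a->q7 q4-b->q0 q5-a->q8 q5-b->q9 q6-a->q7 q6-b->q0 q7-a->q8 q7-b->q9 q8-a->q10 q8-b->q9 q9-a->q1 q9-b->q11 q10-a->q10 q10-b->q9 q11-a->q5 q11-b->q0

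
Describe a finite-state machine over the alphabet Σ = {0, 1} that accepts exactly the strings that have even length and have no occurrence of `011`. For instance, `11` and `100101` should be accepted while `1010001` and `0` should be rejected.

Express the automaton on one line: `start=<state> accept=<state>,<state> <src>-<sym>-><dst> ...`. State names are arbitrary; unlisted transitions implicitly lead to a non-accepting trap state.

start=s0 accept=s0,s3,s4 s0-0->s1 s0-1->s2 s1-0->s3 s1-1->s4 s2-0->s3 s2-1->s0 s3-0->s1 s3-1->s5 s4-0->s1 s4-1->s6 s5-0->s3 s5-1->s6 s6-0->s6 s6-1->s6

Run two small machines in parallel and take their product. The first has 2 states tracking the input length modulo 2; the second has 4 states tracking partial matches of the forbidden pattern `011`. A product state is a pair (one from each), accepting exactly when both do. Equivalent product states are then merged.
A 7-state machine:
        0   1  
>* s0   s1  s2 
   s1   s3  s4 
   s2   s3  s0 
 * s3   s1  s5 
 * s4   s1  s6 
   s5   s3  s6 
   s6   s6  s6 
(> = start, * = accepting)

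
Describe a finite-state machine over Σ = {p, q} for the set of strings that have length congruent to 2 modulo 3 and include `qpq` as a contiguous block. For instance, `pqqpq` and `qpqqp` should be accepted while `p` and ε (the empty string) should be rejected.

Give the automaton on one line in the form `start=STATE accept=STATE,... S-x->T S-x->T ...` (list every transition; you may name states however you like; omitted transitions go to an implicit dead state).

Handle the two conditions separately and then intersect. The first has 3 states tracking the input length modulo 3; the second has 4 states tracking whether and how much of `qpq` has been seen. A product state is a pair (one from each), accepting exactly when both do.
12 states suffice.
       p  q 
>  A   B  C 
   B   D  E 
   C   F  E 
   D   A  G 
   E   H  G 
   F   A  I 
   G   J  C 
   H   B  K 
   I   K  K 
   J   D  L 
   K   L  L 
 * L   I  I 
(> = start, * = accepting)

start=A accept=L A-p->B A-q->C B-p->D B-q->E C-p->F C-q->E D-p->A D-q->G E-p->H E-q->G F-p->A F-q->I G-p->J G-q->C H-p->B H-q->K I-p->K I-q->K J-p->D J-q->L K-p->L K-q->L L-p->I L-q->I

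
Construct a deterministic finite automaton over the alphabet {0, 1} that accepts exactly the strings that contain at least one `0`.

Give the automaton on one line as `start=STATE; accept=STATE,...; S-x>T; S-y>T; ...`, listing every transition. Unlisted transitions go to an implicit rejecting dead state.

start=A; accept=B,C; A-0>B; A-1>A; B-0>C; B-1>B; C-0>C; C-1>C

Only the number of `0`s matters, and only up to 2. Make a chain A → B → C advanced by each `0` (with C absorbing); every other symbol self-loops. The accepting set is {B, C}.
A 3-state machine:
       0  1 
>  A   B  A 
 * B   C  B 
 * C   C  C 
(> = start, * = accepting)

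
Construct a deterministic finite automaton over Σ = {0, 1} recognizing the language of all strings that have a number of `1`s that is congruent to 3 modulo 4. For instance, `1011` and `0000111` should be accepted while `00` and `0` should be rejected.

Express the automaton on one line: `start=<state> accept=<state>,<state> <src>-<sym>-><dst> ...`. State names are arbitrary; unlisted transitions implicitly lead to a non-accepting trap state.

start=q0 accept=q3 q0-0->q0 q0-1->q1 q1-0->q1 q1-1->q2 q2-0->q2 q2-1->q3 q3-0->q3 q3-1->q0

The only thing that matters is how many `1`s have appeared, reduced mod 4. Use one state per residue: q0 for 0, …, q3 for 3. Reading `1` moves to the next residue; anything else stays put. q3 is accepting.
With 4 states:
        0   1  
>  q0   q0  q1 
   q1   q1  q2 
   q2   q2  q3 
 * q3   q3  q0 
(> = start, * = accepting)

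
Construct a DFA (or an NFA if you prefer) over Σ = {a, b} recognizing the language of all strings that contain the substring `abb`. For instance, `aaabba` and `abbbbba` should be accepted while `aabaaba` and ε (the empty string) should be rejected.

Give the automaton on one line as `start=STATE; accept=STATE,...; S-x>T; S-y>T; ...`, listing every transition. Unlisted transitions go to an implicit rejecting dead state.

States q0..q2 record the length of the longest prefix of `abb` that matches the current input suffix. Reaching q3 means `abb` has been seen, and we stay there forever. Accept from q3.
With 4 states:
        a   b  
>  q0   q1  q0 
   q1   q1  q2 
   q2   q1  q3 
 * q3   q3  q3 
(> = start, * = accepting)

start=q0; accept=q3; q0-a>q1; q0-b>q0; q1-a>q1; q1-b>q2; q2-a>q1; q2-b>q3; q3-a>q3; q3-b>q3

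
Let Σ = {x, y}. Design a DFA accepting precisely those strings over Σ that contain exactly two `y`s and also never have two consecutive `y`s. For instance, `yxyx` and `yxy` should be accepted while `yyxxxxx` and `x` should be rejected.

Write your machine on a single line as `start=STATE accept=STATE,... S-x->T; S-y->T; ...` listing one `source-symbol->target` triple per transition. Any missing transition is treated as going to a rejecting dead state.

start=q0; accept=q4; q0-x->q0; q0-y->q1; q1-x->q2; q1-y->q3; q2-x->q2; q2-y->q4; q3-x->q3; q3-y->q3; q4-x->q4; q4-y->q3

Build one automaton per condition and run them in lockstep. The first has 4 states tracking the count of `y`s, saturating at 3; the second has 3 states tracking partial matches of the forbidden pattern `yy`. A product state is a pair (one from each), accepting exactly when both do. After merging equivalent states the machine shrinks.
A 5-state machine:
        x   y  
>  q0   q0  q1 
   q1   q2  q3 
   q2   q2  q4 
   q3   q3  q3 
 * q4   q4  q3 
(> = start, * = accepting)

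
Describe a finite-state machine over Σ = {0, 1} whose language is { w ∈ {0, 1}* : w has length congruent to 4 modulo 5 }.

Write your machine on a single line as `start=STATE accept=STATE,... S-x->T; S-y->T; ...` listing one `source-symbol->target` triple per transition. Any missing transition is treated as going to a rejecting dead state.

Count input length modulo 5: every symbol advances one step around the cycle S0 → S1 → S2 → S3 → S4 → S0. Accept at S4.
5 states suffice.
        0   1  
>  S0   S1  S1 
   S1   S2  S2 
   S2   S3  S3 
   S3   S4  S4 
 * S4   S0  S0 
(> = start, * = accepting)

start=S0; accept=S4; S0-0->S1; S0-1->S1; S1-0->S2; S1-1->S2; S2-0->S3; S2-1->S3; S3-0->S4; S3-1->S4; S4-0->S0; S4-1->S0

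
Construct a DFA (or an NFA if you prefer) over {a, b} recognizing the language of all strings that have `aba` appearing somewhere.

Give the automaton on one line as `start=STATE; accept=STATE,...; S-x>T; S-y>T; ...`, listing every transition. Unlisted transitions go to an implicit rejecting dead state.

States q0..q2 record the length of the longest prefix of `aba` that matches the current input suffix. Reaching q3 means `aba` has been seen, and we stay there forever. Accept from q3.
With 4 states:
        a   b  
>  q0   q1  q0 
   q1   q1  q2 
   q2   q3  q0 
 * q3   q3  q3 
(> = start, * = accepting)

start=q0; accept=q3; q0-a>q1; q0-b>q0; q1-a>q1; q1-b>q2; q2-a>q3; q2-b>q0; q3-a>q3; q3-b>q3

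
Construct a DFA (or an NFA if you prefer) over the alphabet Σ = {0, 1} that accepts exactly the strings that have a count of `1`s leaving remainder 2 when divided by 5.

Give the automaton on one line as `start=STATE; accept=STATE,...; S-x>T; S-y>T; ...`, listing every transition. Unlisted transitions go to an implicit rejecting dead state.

start=A; accept=C; A-0>A; A-1>B; B-0>B; B-1>C; C-0>C; C-1>D; D-0>D; D-1>E; E-0>E; E-1>A

The only thing that matters is how many `1`s have appeared, reduced mod 5. Use one state per residue: A for 0, …, E for 4. Reading `1` moves to the next residue; anything else stays put. C is accepting.
A 5-state machine:
       0  1 
>  A   A  B 
   B   B  C 
 * C   C  D 
   D   D  E 
   E   E  A 
(> = start, * = accepting)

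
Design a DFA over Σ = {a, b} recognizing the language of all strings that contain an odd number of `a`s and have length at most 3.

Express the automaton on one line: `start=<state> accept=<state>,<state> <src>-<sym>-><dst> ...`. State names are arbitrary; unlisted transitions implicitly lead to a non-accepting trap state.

start=q0 accept=q1,q4,q5 q0-a->q1 q0-b->q2 q1-a->q3 q1-b->q4 q2-a->q4 q2-b->q3 q3-a->q5 q3-b->q6 q4-a->q6 q4-b->q5 q5-a->q6 q5-b->q6 q6-a->q6 q6-b->q6

Run two small machines in parallel and take their product. One (2 states) tracks the count of `a`s modulo 2; the other (5 states) tracks the input length, saturating at 4. Each combined state is a pair, one component from each; accept when both components accept. Equivalent product states are then merged.
        a   b  
>  q0   q1  q2 
 * q1   q3  q4 
   q2   q4  q3 
   q3   q5  q6 
 * q4   q6  q5 
 * q5   q6  q6 
   q6   q6  q6 
(> = start, * = accepting)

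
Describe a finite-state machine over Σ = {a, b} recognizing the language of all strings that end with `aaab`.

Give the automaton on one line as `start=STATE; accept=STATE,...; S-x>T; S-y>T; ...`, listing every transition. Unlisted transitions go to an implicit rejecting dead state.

start=q0; accept=q4; q0-a>q1; q0-b>q0; q1-a>q2; q1-b>q0; q2-a>q3; q2-b>q0; q3-a>q3; q3-b>q4; q4-a>q1; q4-b>q0

Remember how much of `aaab` the current input suffix matches. State q0 means no match yet; q1 means the last symbol is `a`; q2 means the last 2 symbols are `aa`; q3 means the last 3 symbols are `aaa`; q4 means the last 4 symbols are `aaab`. Only q4 accepts. On a mismatch, fall back to the longest proper suffix that is still a prefix of `aaab`.
A 5-state machine:
        a   b  
>  q0   q1  q0 
   q1   q2  q0 
   q2   q3  q0 
   q3   q3  q4 
 * q4   q1  q0 
(> = start, * = accepting)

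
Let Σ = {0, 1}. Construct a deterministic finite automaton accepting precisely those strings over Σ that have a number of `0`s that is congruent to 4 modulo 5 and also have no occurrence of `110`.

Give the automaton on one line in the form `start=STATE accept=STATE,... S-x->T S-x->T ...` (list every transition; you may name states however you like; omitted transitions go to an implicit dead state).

Handle the two conditions separately and then intersect. One (5 states) tracks the count of `0`s modulo 5; the other (4 states) tracks partial matches of the forbidden pattern `110`. Each combined state is a pair, one component from each; accept when both components accept. Minimizing collapses redundant product states.
          0    1  
>  s0     s1   s2 
   s1     s3   s4 
   s2     s1   s5 
   s3     s6   s7 
   s4     s3   s5 
   s5     s5   s5 
   s6     s8   s9 
   s7     s6   s5 
 * s8     s0  s10 
   s9     s8   s5 
 * s10    s0  s11 
 * s11    s5  s11 
(> = start, * = accepting)

start=s0 accept=s8,s10,s11 s0-0->s1 s0-1->s2 s1-0->s3 s1-1->s4 s2-0->s1 s2-1->s5 s3-0->s6 s3-1->s7 s4-0->s3 s4-1->s5 s5-0->s5 s5-1->s5 s6-0->s8 s6-1->s9 s7-0->s6 s7-1->s5 s8-0->s0 s8-1->s10 s9-0->s8 s9-1->s5 s10-0->s0 s10-1->s11 s11-0->s5 s11-1->s11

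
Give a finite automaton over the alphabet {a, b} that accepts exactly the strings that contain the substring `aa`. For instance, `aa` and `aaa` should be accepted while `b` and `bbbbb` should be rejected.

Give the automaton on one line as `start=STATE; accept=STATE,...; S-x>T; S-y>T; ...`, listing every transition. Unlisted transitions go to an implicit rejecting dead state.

start=q0; accept=q2; q0-a>q1; q0-b>q0; q1-a>q2; q1-b>q0; q2-a>q2; q2-b>q2

Track how much of `aa` has been matched so far: state q0 is no progress, q2 is the absorbing accept state reached once `aa` has occurred. Intermediate states record partial matches; on a mismatch, fall back to the longest reusable overlap.
3 states suffice.
        a   b  
>  q0   q1  q0 
   q1   q2  q0 
 * q2   q2  q2 
(> = start, * = accepting)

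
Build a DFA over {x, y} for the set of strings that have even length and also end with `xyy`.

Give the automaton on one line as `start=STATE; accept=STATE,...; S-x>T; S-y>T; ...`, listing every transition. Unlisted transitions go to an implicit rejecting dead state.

Build one automaton per condition and run them in lockstep. One (2 states) tracks the input length modulo 2; the other (4 states) tracks how much of the suffix `xyy` has currently been matched. Each combined state is a pair, one component from each; accept when both components accept. Minimizing collapses redundant product states.
With 5 states:
       x  y 
>  A   B  B 
   B   C  A 
   C   B  D 
   D   C  E 
 * E   B  B 
(> = start, * = accepting)

start=A; accept=E; A-x>B; A-y>B; B-x>C; B-y>A; C-x>B; C-y>D; D-x>C; D-y>E; E-x>B; E-y>B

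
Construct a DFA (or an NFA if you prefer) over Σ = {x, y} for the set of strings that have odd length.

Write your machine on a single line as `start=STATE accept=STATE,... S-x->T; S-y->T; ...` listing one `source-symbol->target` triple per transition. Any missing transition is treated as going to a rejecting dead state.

start=q0; accept=q1; q0-x->q1; q0-y->q1; q1-x->q0; q1-y->q0

Count input length modulo 2: every symbol advances one step around the cycle q0 → q1 → q0. Accept at q1.
        x   y  
>  q0   q1  q1 
 * q1   q0  q0 
(> = start, * = accepting)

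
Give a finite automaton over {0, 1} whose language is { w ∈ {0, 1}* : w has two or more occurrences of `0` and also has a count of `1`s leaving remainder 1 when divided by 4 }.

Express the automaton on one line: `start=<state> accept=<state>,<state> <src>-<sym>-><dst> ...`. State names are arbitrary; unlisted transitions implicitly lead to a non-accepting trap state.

Handle the two conditions separately and then intersect. One (4 states) tracks the count of `0`s, saturating at 3; the other (4 states) tracks the count of `1`s modulo 4. Each combined state is a pair, one component from each; accept when both components accept.
A 16-state machine:
       0  1 
>  A   B  C 
   B   D  E 
   C   E  F 
   D   G  H 
   E   H  I 
   F   I  J 
   G   G  K 
 * H   K  L 
   I   L  M 
   J   M  A 
 * K   K  N 
   L   N  O 
   M   O  B 
   N   N  P 
   O   P  D 
   P   P  G 
(> = start, * = accepting)

start=A accept=H,K A-0->B A-1->C B-0->D B-1->E C-0->E C-1->F D-0->G D-1->H E-0->H E-1->I F-0->I F-1->J G-0->G G-1->K H-0->K H-1->L I-0->L I-1->M J-0->M J-1->A K-0->K K-1->N L-0->N L-1->O M-0->O M-1->B N-0->N N-1->P O-0->P O-1->D P-0->P P-1->G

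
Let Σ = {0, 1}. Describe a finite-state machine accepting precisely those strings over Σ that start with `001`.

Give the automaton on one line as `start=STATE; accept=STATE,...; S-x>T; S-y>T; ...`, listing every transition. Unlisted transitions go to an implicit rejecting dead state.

start=s0; accept=s3; s0-0>s1; s0-1>s4; s1-0>s2; s1-1>s4; s2-0>s4; s2-1>s3; s3-0>s3; s3-1>s3; s4-0>s4; s4-1>s4

Check the first 3 symbols one by one: s0 through s2 record how many have matched `001` so far; any wrong symbol goes to the dead state s4. After all 3 match we enter the accepting sink s3.
5 states suffice.
        0   1  
>  s0   s1  s4 
   s1   s2  s4 
   s2   s4  s3 
 * s3   s3  s3 
   s4   s4  s4 
(> = start, * = accepting)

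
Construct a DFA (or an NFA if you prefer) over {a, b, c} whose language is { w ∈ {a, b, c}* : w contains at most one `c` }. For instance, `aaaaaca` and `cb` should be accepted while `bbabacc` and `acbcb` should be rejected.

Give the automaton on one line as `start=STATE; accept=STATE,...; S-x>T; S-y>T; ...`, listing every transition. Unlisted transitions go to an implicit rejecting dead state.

start=q0; accept=q0,q1; q0-a>q0; q0-b>q0; q0-c>q1; q1-a>q1; q1-b>q1; q1-c>q2; q2-a>q2; q2-b>q2; q2-c>q2

Only the number of `c`s matters, and only up to 2. Make a chain q0 → q1 → q2 advanced by each `c` (with q2 absorbing); every other symbol self-loops. The accepting set is {q0, q1}.
3 states suffice.
        a   b   c  
>* q0   q0  q0  q1 
 * q1   q1  q1  q2 
   q2   q2  q2  q2 
(> = start, * = accepting)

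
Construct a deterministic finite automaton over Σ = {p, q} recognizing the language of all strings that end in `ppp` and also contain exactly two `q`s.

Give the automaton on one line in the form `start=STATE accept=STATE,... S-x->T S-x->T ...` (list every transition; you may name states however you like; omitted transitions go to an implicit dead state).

start=A accept=G A-p->A A-q->B B-p->B B-q->C C-p->D C-q->E D-p->F D-q->E E-p->E E-q->E F-p->G F-q->E G-p->G G-q->E

Build one automaton per condition and run them in lockstep. One (4 states) tracks how much of the suffix `ppp` has currently been matched; the other (4 states) tracks the count of `q`s, saturating at 3. Each combined state is a pair, one component from each; accept when both components accept. Minimizing collapses redundant product states.
With 7 states:
       p  q 
>  A   A  B 
   B   B  C 
   C   D  E 
   D   F  E 
   E   E  E 
   F   G  E 
 * G   G  E 
(> = start, * = accepting)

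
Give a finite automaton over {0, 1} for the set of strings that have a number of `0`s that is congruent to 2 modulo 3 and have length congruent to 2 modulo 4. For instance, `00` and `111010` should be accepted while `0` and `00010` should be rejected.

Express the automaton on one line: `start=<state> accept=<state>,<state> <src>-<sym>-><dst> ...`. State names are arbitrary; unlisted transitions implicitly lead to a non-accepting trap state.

start=q0 accept=q3 q0-0->q1 q0-1->q2 q1-0->q3 q1-1->q4 q2-0->q4 q2-1->q5 q3-0->q6 q3-1->q7 q4-0->q7 q4-1->q8 q5-0->q8 q5-1->q6 q6-0->q9 q6-1->q0 q7-0->q0 q7-1->q10 q8-0->q10 q8-1->q9 q9-0->q11 q9-1->q1 q10-0->q2 q10-1->q11 q11-0->q5 q11-1->q3

Handle the two conditions separately and then intersect. The first has 3 states tracking the count of `0`s modulo 3; the second has 4 states tracking the input length modulo 4. A product state is a pair (one from each), accepting exactly when both do.
12 states suffice.
          0    1  
>  q0     q1   q2 
   q1     q3   q4 
   q2     q4   q5 
 * q3     q6   q7 
   q4     q7   q8 
   q5     q8   q6 
   q6     q9   q0 
   q7     q0  q10 
   q8    q10   q9 
   q9    q11   q1 
   q10    q2  q11 
   q11    q5   q3 
(> = start, * = accepting)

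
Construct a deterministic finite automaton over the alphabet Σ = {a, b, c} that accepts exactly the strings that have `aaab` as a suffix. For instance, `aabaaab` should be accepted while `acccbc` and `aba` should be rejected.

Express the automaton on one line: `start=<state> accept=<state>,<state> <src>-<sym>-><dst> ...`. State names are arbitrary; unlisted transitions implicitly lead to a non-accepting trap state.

Let each state record the length of the longest suffix of the input read so far that is also a prefix of `aaab`. q1 means the last symbol is `a`; q2 means the last 2 symbols are `aa`; q3 means the last 3 symbols are `aaa`; q4 means the last 4 symbols are `aaab`. Accept only at q4, where the string currently ends in `aaab`.
With 5 states:
        a   b   c  
>  q0   q1  q0  q0 
   q1   q2  q0  q0 
   q2   q3  q0  q0 
   q3   q3  q4  q0 
 * q4   q1  q0  q0 
(> = start, * = accepting)

start=q0 accept=q4 q0-a->q1 q0-b->q0 q0-c->q0 q1-a->q2 q1-b->q0 q1-c->q0 q2-a->q3 q2-b->q0 q2-c->q0 q3-a->q3 q3-b->q4 q3-c->q0 q4-a->q1 q4-b->q0 q4-c->q0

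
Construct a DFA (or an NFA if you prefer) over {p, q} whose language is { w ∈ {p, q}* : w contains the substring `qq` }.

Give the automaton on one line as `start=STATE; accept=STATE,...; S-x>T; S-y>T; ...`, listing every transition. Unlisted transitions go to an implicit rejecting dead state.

start=A; accept=C; A-p>A; A-q>B; B-p>A; B-q>C; C-p>C; C-q>C

Track how much of `qq` has been matched so far: state A is no progress, C is the absorbing accept state reached once `qq` has occurred. Intermediate states record partial matches; on a mismatch, fall back to the longest reusable overlap.
       p  q 
>  A   A  B 
   B   A  C 
 * C   C  C 
(> = start, * = accepting)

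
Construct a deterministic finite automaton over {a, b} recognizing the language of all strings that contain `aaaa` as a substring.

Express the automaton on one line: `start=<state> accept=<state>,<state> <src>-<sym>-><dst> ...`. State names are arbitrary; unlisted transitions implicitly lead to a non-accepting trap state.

start=q0 accept=q4 q0-a->q1 q0-b->q0 q1-a->q2 q1-b->q0 q2-a->q3 q2-b->q0 q3-a->q4 q3-b->q0 q4-a->q4 q4-b->q4

Track how much of `aaaa` has been matched so far: state q0 is no progress, q4 is the absorbing accept state reached once `aaaa` has occurred. Intermediate states record partial matches; on a mismatch, fall back to the longest reusable overlap.
5 states suffice.
        a   b  
>  q0   q1  q0 
   q1   q2  q0 
   q2   q3  q0 
   q3   q4  q0 
 * q4   q4  q4 
(> = start, * = accepting)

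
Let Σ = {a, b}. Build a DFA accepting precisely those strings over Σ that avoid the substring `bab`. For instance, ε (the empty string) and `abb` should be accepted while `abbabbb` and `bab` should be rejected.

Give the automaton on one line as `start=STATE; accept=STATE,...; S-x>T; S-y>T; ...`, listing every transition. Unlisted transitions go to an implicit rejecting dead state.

This is the complement of 'contains `bab`'. Use the same substring-matching states — q0 through q3 holding how much of `bab` has just been matched — but flip the accepting set: everything except the trap q3 accepts.
4 states suffice.
        a   b  
>* q0   q0  q1 
 * q1   q2  q1 
 * q2   q0  q3 
   q3   q3  q3 
(> = start, * = accepting)

start=q0; accept=q0,q1,q2; q0-a>q0; q0-b>q1; q1-a>q2; q1-b>q1; q2-a>q0; q2-b>q3; q3-a>q3; q3-b>q3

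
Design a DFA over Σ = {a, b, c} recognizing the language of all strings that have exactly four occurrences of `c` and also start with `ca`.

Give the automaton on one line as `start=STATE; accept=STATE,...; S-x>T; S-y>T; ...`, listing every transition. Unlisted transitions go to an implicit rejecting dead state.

Run two small machines in parallel and take their product. The first has 6 states tracking the count of `c`s, saturating at 5; the second has 4 states tracking whether the input so far still matches the prefix `ca`. A product state is a pair (one from each), accepting exactly when both do.
          a    b    c  
>  q0     q1   q1   q2 
   q1     q1   q1   q3 
   q2     q4   q3   q5 
   q3     q3   q3   q5 
   q4     q4   q4   q6 
   q5     q5   q5   q7 
   q6     q6   q6   q8 
   q7     q7   q7   q9 
   q8     q8   q8  q10 
   q9     q9   q9  q11 
 * q10   q10  q10  q12 
   q11   q11  q11  q11 
   q12   q12  q12  q12 
(> = start, * = accepting)

start=q0; accept=q10; q0-a>q1; q0-b>q1; q0-c>q2; q1-a>q1; q1-b>q1; q1-c>q3; q2-a>q4; q2-b>q3; q2-c>q5; q3-a>q3; q3-b>q3; q3-c>q5; q4-a>q4; q4-b>q4; q4-c>q6; q5-a>q5; q5-b>q5; q5-c>q7; q6-a>q6; q6-b>q6; q6-c>q8; q7-a>q7; q7-b>q7; q7-c>q9; q8-a>q8; q8-b>q8; q8-c>q10; q9-a>q9; q9-b>q9; q9-c>q11; q10-a>q10; q10-b>q10; q10-c>q12; q11-a>q11; q11-b>q11; q11-c>q11; q12-a>q12; q12-b>q12; q12-c>q12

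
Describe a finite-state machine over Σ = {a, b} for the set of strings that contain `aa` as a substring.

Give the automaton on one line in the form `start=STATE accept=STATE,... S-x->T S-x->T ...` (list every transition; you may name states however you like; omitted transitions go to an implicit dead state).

Track how much of `aa` has been matched so far: state q0 is no progress, q2 is the absorbing accept state reached once `aa` has occurred. Intermediate states record partial matches; on a mismatch, fall back to the longest reusable overlap.
3 states suffice.
        a   b  
>  q0   q1  q0 
   q1   q2  q0 
 * q2   q2  q2 
(> = start, * = accepting)

start=q0 accept=q2 q0-a->q1 q0-b->q0 q1-a->q2 q1-b->q0 q2-a->q2 q2-b->q2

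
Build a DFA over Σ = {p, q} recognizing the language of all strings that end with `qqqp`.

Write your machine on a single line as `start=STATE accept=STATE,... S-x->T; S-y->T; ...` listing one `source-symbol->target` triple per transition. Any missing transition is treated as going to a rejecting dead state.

start=S0; accept=S4; S0-p->S0; S0-q->S1; S1-p->S0; S1-q->S2; S2-p->S0; S2-q->S3; S3-p->S4; S3-q->S3; S4-p->S0; S4-q->S1

Remember how much of `qqqp` the current input suffix matches. State S0 means no match yet; S1 means the last symbol is `q`; S2 means the last 2 symbols are `qq`; S3 means the last 3 symbols are `qqq`; S4 means the last 4 symbols are `qqqp`. Only S4 accepts. On a mismatch, fall back to the longest proper suffix that is still a prefix of `qqqp`.
        p   q  
>  S0   S0  S1 
   S1   S0  S2 
   S2   S0  S3 
   S3   S4  S3 
 * S4   S0  S1 
(> = start, * = accepting)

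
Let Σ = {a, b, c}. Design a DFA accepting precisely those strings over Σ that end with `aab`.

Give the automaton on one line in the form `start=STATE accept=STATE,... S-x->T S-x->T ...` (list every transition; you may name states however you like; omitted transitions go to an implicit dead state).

Let each state record the length of the longest suffix of the input read so far that is also a prefix of `aab`. q1 means the last symbol is `a`; q2 means the last 2 symbols are `aa`; q3 means the last 3 symbols are `aab`. Accept only at q3, where the string currently ends in `aab`.
A 4-state machine:
        a   b   c  
>  q0   q1  q0  q0 
   q1   q2  q0  q0 
   q2   q2  q3  q0 
 * q3   q1  q0  q0 
(> = start, * = accepting)

start=q0 accept=q3 q0-a->q1 q0-b->q0 q0-c->q0 q1-a->q2 q1-b->q0 q1-c->q0 q2-a->q2 q2-b->q3 q2-c->q0 q3-a->q1 q3-b->q0 q3-c->q0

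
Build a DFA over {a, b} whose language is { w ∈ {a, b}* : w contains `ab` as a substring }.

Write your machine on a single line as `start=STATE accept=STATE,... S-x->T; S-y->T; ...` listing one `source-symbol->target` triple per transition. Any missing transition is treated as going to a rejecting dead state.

start=s0; accept=s2; s0-a->s1; s0-b->s0; s1-a->s1; s1-b->s2; s2-a->s2; s2-b->s2

Track how much of `ab` has been matched so far: state s0 is no progress, s2 is the absorbing accept state reached once `ab` has occurred. Intermediate states record partial matches; on a mismatch, fall back to the longest reusable overlap.
        a   b  
>  s0   s1  s0 
   s1   s1  s2 
 * s2   s2  s2 
(> = start, * = accepting)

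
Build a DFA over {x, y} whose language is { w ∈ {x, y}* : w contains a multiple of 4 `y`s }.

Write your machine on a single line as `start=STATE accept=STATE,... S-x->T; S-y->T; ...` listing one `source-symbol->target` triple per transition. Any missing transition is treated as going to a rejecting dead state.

start=q0; accept=q0; q0-x->q0; q0-y->q1; q1-x->q1; q1-y->q2; q2-x->q2; q2-y->q3; q3-x->q3; q3-y->q0

Keep the running count of `y`s modulo 4: each `y` advances along the cycle q0 → q1 → q2 → q3 → q0 while other symbols loop. Accept at q0.
4 states suffice.
        x   y  
>* q0   q0  q1 
   q1   q1  q2 
   q2   q2  q3 
   q3   q3  q0 
(> = start, * = accepting)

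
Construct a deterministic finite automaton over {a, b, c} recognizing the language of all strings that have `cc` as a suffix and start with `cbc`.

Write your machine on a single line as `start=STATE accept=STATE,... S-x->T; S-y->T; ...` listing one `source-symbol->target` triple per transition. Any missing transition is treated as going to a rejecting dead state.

start=s0; accept=s8; s0-a->s1; s0-b->s1; s0-c->s2; s1-a->s1; s1-b->s1; s1-c->s3; s2-a->s1; s2-b->s4; s2-c->s5; s3-a->s1; s3-b->s1; s3-c->s5; s4-a->s1; s4-b->s1; s4-c->s6; s5-a->s1; s5-b->s1; s5-c->s5; s6-a->s7; s6-b->s7; s6-c->s8; s7-a->s7; s7-b->s7; s7-c->s6; s8-a->s7; s8-b->s7; s8-c->s8

Build one automaton per condition and run them in lockstep. One (3 states) tracks how much of the suffix `cc` has currently been matched; the other (5 states) tracks whether the input so far still matches the prefix `cbc`. Each combined state is a pair, one component from each; accept when both components accept.
        a   b   c  
>  s0   s1  s1  s2 
   s1   s1  s1  s3 
   s2   s1  s4  s5 
   s3   s1  s1  s5 
   s4   s1  s1  s6 
   s5   s1  s1  s5 
   s6   s7  s7  s8 
   s7   s7  s7  s6 
 * s8   s7  s7  s8 
(> = start, * = accepting)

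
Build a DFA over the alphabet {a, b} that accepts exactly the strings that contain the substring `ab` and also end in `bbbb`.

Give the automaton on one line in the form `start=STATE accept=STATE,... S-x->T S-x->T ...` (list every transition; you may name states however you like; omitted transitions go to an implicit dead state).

Run two small machines in parallel and take their product. One (3 states) tracks whether and how much of `ab` has been seen; the other (5 states) tracks how much of the suffix `bbbb` has currently been matched. Each combined state is a pair, one component from each; accept when both components accept. Minimizing collapses redundant product states.
With 6 states:
        a   b  
>  s0   s1  s0 
   s1   s1  s2 
   s2   s1  s3 
   s3   s1  s4 
   s4   s1  s5 
 * s5   s1  s5 
(> = start, * = accepting)

start=s0 accept=s5 s0-a->s1 s0-b->s0 s1-a->s1 s1-b->s2 s2-a->s1 s2-b->s3 s3-a->s1 s3-b->s4 s4-a->s1 s4-b->s5 s5-a->s1 s5-b->s5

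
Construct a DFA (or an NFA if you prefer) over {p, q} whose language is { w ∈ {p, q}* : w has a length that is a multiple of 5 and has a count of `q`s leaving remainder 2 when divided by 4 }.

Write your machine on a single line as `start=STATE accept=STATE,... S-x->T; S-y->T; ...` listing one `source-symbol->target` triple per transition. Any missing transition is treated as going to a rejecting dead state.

Run two small machines in parallel and take their product. One (5 states) tracks the input length modulo 5; the other (4 states) tracks the count of `q`s modulo 4. Each combined state is a pair, one component from each; accept when both components accept.
With 20 states:
          p    q  
>  s0     s1   s2 
   s1     s3   s4 
   s2     s4   s5 
   s3     s6   s7 
   s4     s7   s8 
   s5     s8   s9 
   s6    s10  s11 
   s7    s11  s12 
   s8    s12  s13 
   s9    s13  s10 
   s10    s0  s14 
   s11   s14  s15 
   s12   s15  s16 
   s13   s16   s0 
   s14    s2  s17 
 * s15   s17  s18 
   s16   s18   s1 
   s17    s5  s19 
   s18   s19   s3 
   s19    s9   s6 
(> = start, * = accepting)

start=s0; accept=s15; s0-p->s1; s0-q->s2; s1-p->s3; s1-q->s4; s2-p->s4; s2-q->s5; s3-p->s6; s3-q->s7; s4-p->s7; s4-q->s8; s5-p->s8; s5-q->s9; s6-p->s10; s6-q->s11; s7-p->s11; s7-q->s12; s8-p->s12; s8-q->s13; s9-p->s13; s9-q->s10; s10-p->s0; s10-q->s14; s11-p->s14; s11-q->s15; s12-p->s15; s12-q->s16; s13-p->s16; s13-q->s0; s14-p->s2; s14-q->s17; s15-p->s17; s15-q->s18; s16-p->s18; s16-q->s1; s17-p->s5; s17-q->s19; s18-p->s19; s18-q->s3; s19-p->s9; s19-q->s6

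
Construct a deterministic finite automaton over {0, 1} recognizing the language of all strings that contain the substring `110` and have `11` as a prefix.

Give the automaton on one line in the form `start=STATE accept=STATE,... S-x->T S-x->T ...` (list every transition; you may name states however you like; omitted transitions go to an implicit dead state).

start=s0 accept=s6 s0-0->s1 s0-1->s2 s1-0->s1 s1-1->s3 s2-0->s1 s2-1->s4 s3-0->s1 s3-1->s5 s4-0->s6 s4-1->s4 s5-0->s7 s5-1->s5 s6-0->s6 s6-1->s6 s7-0->s7 s7-1->s7

Handle the two conditions separately and then intersect. The first has 4 states tracking whether and how much of `110` has been seen; the second has 4 states tracking whether the input so far still matches the prefix `11`. A product state is a pair (one from each), accepting exactly when both do.
With 8 states:
        0   1  
>  s0   s1  s2 
   s1   s1  s3 
   s2   s1  s4 
   s3   s1  s5 
   s4   s6  s4 
   s5   s7  s5 
 * s6   s6  s6 
   s7   s7  s7 
(> = start, * = accepting)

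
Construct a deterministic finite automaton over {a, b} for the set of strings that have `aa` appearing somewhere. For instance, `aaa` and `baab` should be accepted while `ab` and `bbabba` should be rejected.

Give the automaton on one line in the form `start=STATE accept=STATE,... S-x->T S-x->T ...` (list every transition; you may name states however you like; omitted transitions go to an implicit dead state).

start=S0 accept=S2 S0-a->S1 S0-b->S0 S1-a->S2 S1-b->S0 S2-a->S2 S2-b->S2

States S0..S1 record the length of the longest prefix of `aa` that matches the current input suffix. Reaching S2 means `aa` has been seen, and we stay there forever. Accept from S2.
With 3 states:
        a   b  
>  S0   S1  S0 
   S1   S2  S0 
 * S2   S2  S2 
(> = start, * = accepting)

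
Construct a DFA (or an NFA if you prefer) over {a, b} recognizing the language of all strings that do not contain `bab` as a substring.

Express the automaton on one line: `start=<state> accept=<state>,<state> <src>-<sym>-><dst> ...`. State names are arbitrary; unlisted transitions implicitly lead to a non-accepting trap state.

start=s0 accept=s0,s1,s2 s0-a->s0 s0-b->s1 s1-a->s2 s1-b->s1 s2-a->s0 s2-b->s3 s3-a->s3 s3-b->s3

This is the complement of 'contains `bab`'. Use the same substring-matching states — s0 through s3 holding how much of `bab` has just been matched — but flip the accepting set: everything except the trap s3 accepts.
        a   b  
>* s0   s0  s1 
 * s1   s2  s1 
 * s2   s0  s3 
   s3   s3  s3 
(> = start, * = accepting)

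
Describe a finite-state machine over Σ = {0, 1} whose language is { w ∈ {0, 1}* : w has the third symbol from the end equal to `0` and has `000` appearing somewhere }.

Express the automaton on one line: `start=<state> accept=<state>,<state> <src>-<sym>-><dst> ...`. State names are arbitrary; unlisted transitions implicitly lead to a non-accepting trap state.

start=S0 accept=S7,S15,S16,S17 S0-0->S1 S0-1->S2 S1-0->S3 S1-1->S4 S2-0->S5 S2-1->S6 S3-0->S7 S3-1->S8 S4-0->S9 S4-1->S10 S5-0->S11 S5-1->S12 S6-0->S13 S6-1->S14 S7-0->S7 S7-1->S15 S8-0->S9 S8-1->S10 S9-0->S11 S9-1->S12 S10-0->S13 S10-1->S14 S11-0->S7 S11-1->S8 S12-0->S9 S12-1->S10 S13-0->S11 S13-1->S12 S14-0->S13 S14-1->S14 S15-0->S16 S15-1->S17 S16-0->S18 S16-1->S19 S17-0->S20 S17-1->S21 S18-0->S7 S18-1->S15 S19-0->S16 S19-1->S17 S20-0->S18 S20-1->S19 S21-0->S20 S21-1->S21

Build one automaton per condition and run them in lockstep. The first has 15 states tracking the last 3 symbols read; the second has 4 states tracking whether and how much of `000` has been seen. A product state is a pair (one from each), accepting exactly when both do.
A 22-state machine:
          0    1  
>  S0     S1   S2 
   S1     S3   S4 
   S2     S5   S6 
   S3     S7   S8 
   S4     S9  S10 
   S5    S11  S12 
   S6    S13  S14 
 * S7     S7  S15 
   S8     S9  S10 
   S9    S11  S12 
   S10   S13  S14 
   S11    S7   S8 
   S12    S9  S10 
   S13   S11  S12 
   S14   S13  S14 
 * S15   S16  S17 
 * S16   S18  S19 
 * S17   S20  S21 
   S18    S7  S15 
   S19   S16  S17 
   S20   S18  S19 
   S21   S20  S21 
(> = start, * = accepting)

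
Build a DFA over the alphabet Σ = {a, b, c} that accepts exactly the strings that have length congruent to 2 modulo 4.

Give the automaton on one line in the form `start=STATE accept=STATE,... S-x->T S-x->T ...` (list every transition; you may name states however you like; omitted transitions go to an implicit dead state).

start=S0 accept=S2 S0-a->S1 S0-b->S1 S0-c->S1 S1-a->S2 S1-b->S2 S1-c->S2 S2-a->S3 S2-b->S3 S2-c->S3 S3-a->S0 S3-b->S0 S3-c->S0

Only the length mod 4 matters, so use a 4-cycle: from any state, every input symbol moves to the next state, wrapping S3 back to S0. Mark S2 accepting.
A 4-state machine:
        a   b   c  
>  S0   S1  S1  S1 
   S1   S2  S2  S2 
 * S2   S3  S3  S3 
   S3   S0  S0  S0 
(> = start, * = accepting)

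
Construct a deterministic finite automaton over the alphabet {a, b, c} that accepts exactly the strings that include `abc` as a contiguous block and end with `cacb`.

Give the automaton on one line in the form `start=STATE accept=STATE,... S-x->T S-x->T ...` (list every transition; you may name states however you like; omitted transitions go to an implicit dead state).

Handle the two conditions separately and then intersect. One (4 states) tracks whether and how much of `abc` has been seen; the other (5 states) tracks how much of the suffix `cacb` has currently been matched. Each combined state is a pair, one component from each; accept when both components accept. After merging equivalent states the machine shrinks.
        a   b   c  
>  q0   q1  q0  q0 
   q1   q1  q2  q0 
   q2   q1  q0  q3 
   q3   q4  q5  q3 
   q4   q5  q5  q6 
   q5   q5  q5  q3 
   q6   q4  q7  q3 
 * q7   q5  q5  q3 
(> = start, * = accepting)

start=q0 accept=q7 q0-a->q1 q0-b->q0 q0-c->q0 q1-a->q1 q1-b->q2 q1-c->q0 q2-a->q1 q2-b->q0 q2-c->q3 q3-a->q4 q3-b->q5 q3-c->q3 q4-a->q5 q4-b->q5 q4-c->q6 q5-a->q5 q5-b->q5 q5-c->q3 q6-a->q4 q6-b->q7 q6-c->q3 q7-a->q5 q7-b->q5 q7-c->q3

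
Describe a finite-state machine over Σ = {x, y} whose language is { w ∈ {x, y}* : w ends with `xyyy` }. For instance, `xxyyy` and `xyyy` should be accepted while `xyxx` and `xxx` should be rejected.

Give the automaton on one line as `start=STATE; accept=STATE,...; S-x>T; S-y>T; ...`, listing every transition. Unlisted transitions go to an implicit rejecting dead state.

Remember how much of `xyyy` the current input suffix matches. State q0 means no match yet; q1 means the last symbol is `x`; q2 means the last 2 symbols are `xy`; q3 means the last 3 symbols are `xyy`; q4 means the last 4 symbols are `xyyy`. Only q4 accepts. On a mismatch, fall back to the longest proper suffix that is still a prefix of `xyyy`.
        x   y  
>  q0   q1  q0 
   q1   q1  q2 
   q2   q1  q3 
   q3   q1  q4 
 * q4   q1  q0 
(> = start, * = accepting)

start=q0; accept=q4; q0-x>q1; q0-y>q0; q1-x>q1; q1-y>q2; q2-x>q1; q2-y>q3; q3-x>q1; q3-y>q4; q4-x>q1; q4-y>q0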